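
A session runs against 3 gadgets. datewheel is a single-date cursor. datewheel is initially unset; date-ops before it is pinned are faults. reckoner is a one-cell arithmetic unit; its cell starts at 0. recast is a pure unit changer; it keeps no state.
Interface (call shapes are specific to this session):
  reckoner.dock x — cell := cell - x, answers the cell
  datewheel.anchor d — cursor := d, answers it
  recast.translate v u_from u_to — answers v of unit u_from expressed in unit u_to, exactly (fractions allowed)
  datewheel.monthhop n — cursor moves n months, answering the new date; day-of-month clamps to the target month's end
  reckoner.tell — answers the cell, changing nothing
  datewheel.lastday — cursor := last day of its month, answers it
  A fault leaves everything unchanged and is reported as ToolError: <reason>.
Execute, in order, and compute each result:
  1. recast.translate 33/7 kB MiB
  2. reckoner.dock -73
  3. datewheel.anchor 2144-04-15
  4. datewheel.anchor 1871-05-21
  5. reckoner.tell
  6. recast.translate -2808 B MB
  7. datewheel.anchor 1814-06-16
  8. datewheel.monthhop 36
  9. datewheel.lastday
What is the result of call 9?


I run recast.translate passing 33/7, kB, MiB, and observe 4125/917504.
Now I run reckoner.dock passing -73, and get 73.
I use datewheel.anchor passing 2144-04-15, and see 2144-04-15.
I run datewheel.anchor passing 1871-05-21: 1871-05-21.
Now I run reckoner.tell: 73.
Using recast.translate passing -2808, B, MB, and get -351/125000.
Next I call datewheel.anchor passing 1814-06-16, and get 1814-06-16.
I run datewheel.monthhop passing 36, — result: 1817-06-16.
Invoking datewheel.lastday(), and observe 1817-06-30.

Answer: 1817-06-30


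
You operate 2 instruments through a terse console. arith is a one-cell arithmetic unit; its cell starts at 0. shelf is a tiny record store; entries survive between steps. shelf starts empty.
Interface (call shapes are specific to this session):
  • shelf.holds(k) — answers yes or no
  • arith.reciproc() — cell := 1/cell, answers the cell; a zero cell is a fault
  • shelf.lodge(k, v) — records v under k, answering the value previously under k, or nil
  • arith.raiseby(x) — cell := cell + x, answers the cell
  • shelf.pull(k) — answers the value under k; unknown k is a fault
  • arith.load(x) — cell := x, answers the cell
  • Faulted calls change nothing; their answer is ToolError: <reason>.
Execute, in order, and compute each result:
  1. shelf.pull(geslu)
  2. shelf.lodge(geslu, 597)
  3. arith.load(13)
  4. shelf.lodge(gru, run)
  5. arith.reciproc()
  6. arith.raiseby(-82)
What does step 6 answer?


>>> pull k: geslu
[out] ToolError: no such key geslu
>>> lodge k: geslu v: 597
[out] nil
>>> load x: 13
[out] 13
>>> lodge k: gru v: run
[out] nil
>>> reciproc
[out] 1/13
>>> raiseby x: -82
[out] -1065/13

Answer: -1065/13


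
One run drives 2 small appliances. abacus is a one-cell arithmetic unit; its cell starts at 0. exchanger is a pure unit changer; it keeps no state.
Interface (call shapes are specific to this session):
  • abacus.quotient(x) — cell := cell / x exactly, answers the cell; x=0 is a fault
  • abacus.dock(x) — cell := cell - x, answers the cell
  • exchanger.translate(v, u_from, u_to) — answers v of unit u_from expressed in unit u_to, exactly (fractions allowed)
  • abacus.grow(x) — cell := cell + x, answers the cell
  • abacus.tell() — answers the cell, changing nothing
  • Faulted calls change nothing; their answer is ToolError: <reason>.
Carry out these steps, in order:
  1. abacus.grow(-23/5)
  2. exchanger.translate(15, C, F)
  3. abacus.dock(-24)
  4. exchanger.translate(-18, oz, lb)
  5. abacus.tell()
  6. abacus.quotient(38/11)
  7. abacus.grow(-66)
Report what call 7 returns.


# grow(x='-23/5') ~> -23/5
# translate(v='15', u_from='C', u_to='F') ~> 59
# dock(x='-24') ~> 97/5
# translate(v='-18', u_from='oz', u_to='lb') ~> -9/8
# tell() ~> 97/5
# quotient(x='38/11') ~> 1067/190
# grow(x='-66') ~> -11473/190

Answer: -11473/190


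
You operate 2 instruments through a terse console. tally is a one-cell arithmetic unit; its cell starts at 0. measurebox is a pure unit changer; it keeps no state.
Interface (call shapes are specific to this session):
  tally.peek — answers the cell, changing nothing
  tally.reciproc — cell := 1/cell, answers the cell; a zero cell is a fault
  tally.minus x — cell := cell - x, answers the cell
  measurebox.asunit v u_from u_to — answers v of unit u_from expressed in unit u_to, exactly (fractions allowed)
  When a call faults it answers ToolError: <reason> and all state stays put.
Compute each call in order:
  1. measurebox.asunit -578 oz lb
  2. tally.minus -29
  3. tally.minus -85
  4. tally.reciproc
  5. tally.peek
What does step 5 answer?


→ measurebox.asunit(v→-578, u_from→oz, u_to→lb)
← -289/8
→ tally.minus(x→-29)
← 29
→ tally.minus(x→-85)
← 114
→ tally.reciproc()
← 1/114
→ tally.peek()
← 1/114

Answer: 1/114


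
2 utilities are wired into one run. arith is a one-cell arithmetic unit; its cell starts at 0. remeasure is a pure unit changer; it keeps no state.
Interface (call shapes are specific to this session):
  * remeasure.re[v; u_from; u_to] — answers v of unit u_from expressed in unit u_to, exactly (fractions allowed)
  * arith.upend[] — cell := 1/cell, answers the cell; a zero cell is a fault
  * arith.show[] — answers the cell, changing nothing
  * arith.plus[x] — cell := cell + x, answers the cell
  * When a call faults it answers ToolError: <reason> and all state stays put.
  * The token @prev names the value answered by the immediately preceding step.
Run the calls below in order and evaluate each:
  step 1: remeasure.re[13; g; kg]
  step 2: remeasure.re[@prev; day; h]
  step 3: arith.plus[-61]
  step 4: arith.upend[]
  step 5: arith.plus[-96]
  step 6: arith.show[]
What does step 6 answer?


% re v→13 u_from→g u_to→kg
:: 13/1000
% re v→@prev u_from→day u_to→h
:: 39/125
% plus x→-61
:: -61
% upend
:: -1/61
% plus x→-96
:: -5857/61
% show
:: -5857/61

Answer: -5857/61


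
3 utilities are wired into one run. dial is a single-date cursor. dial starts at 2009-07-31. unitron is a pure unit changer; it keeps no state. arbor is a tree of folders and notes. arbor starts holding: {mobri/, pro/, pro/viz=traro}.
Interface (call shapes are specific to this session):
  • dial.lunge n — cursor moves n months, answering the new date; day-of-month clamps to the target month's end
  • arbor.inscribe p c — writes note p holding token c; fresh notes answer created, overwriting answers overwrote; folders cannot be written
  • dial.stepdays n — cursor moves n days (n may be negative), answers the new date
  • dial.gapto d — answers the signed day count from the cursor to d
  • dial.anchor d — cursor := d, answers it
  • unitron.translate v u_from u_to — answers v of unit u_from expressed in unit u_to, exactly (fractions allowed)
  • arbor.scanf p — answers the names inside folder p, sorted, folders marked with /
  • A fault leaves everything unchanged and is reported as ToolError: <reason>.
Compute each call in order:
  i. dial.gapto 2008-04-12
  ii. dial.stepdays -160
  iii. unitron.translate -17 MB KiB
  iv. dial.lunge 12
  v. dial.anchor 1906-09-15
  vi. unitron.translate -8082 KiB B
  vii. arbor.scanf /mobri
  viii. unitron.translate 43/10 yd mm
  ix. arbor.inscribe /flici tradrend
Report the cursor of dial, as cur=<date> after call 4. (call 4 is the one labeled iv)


Invoking gapto using d='2008-04-12', which returns -475.
Using stepdays using n='-160', → 2009-02-21.
I invoke translate using v='-17', u_from='MB', u_to='KiB', and get -265625/16.
Now I run lunge using n='12', → 2010-02-21.
Calling anchor using d='1906-09-15', giving 1906-09-15.
Now I run translate using v='-8082', u_from='KiB', u_to='B', which returns -8275968.
Calling scanf using p='/mobri', and see [].
Next I call translate using v='43/10', u_from='yd', u_to='mm', which returns 98298/25.
Now I run inscribe using p='/flici', c='tradrend', yielding created.

Answer: cur=2010-02-21


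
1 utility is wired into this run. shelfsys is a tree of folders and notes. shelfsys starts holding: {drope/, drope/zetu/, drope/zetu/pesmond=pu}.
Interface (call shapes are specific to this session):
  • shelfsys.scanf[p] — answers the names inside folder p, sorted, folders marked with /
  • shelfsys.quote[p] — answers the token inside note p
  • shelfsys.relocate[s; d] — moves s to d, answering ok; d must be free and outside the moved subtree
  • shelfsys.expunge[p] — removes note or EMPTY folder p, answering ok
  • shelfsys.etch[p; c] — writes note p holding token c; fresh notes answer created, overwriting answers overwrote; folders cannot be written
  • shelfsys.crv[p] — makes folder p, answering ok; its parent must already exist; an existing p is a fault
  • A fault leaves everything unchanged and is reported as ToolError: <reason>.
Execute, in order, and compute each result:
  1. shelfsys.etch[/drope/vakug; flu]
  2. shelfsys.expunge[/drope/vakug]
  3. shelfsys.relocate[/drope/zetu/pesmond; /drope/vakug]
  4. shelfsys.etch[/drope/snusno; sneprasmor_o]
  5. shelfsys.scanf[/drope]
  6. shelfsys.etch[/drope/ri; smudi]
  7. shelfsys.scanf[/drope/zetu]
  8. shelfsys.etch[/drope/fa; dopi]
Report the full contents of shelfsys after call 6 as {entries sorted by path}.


$ shelfsys.etch p=/drope/vakug c=flu
:: created
$ shelfsys.expunge p=/drope/vakug
:: ok
$ shelfsys.relocate s=/drope/zetu/pesmond d=/drope/vakug
:: ok
$ shelfsys.etch p=/drope/snusno c=sneprasmor_o
:: created
$ shelfsys.scanf p=/drope
:: [snusno, vakug, zetu/]
$ shelfsys.etch p=/drope/ri c=smudi
:: created
$ shelfsys.scanf p=/drope/zetu
:: []
$ shelfsys.etch p=/drope/fa c=dopi
:: created

Answer: {drope/, drope/ri=smudi, drope/snusno=sneprasmor_o, drope/vakug=pu, drope/zetu/}


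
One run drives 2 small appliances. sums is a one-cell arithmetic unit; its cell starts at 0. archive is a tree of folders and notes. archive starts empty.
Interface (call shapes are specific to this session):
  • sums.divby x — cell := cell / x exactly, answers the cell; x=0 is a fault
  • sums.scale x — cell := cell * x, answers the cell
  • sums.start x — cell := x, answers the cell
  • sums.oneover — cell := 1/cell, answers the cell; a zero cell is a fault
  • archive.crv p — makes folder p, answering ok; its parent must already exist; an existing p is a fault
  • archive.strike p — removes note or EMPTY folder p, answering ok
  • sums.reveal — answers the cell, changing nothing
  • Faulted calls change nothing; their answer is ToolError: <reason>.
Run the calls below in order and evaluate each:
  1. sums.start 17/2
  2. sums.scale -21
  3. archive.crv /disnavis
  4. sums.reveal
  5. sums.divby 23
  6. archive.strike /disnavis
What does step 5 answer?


Answer: -357/46

Derivation:
> start x=17/2
  17/2
> scale x=-21
  -357/2
> crv p=/disnavis
  ok
> reveal
  -357/2
> divby x=23
  -357/46
> strike p=/disnavis
  ok


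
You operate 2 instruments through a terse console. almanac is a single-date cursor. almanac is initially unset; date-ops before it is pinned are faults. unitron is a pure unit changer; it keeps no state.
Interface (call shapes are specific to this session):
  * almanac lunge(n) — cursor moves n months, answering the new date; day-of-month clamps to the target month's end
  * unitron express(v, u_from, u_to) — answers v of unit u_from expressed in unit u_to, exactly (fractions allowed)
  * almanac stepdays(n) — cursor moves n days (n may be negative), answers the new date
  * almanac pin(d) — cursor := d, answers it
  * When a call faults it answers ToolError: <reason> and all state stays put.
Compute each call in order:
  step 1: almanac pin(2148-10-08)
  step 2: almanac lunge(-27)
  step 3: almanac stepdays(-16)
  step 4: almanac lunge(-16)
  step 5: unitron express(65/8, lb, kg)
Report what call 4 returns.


==> almanac pin(d: 2148-10-08)
<== 2148-10-08
==> almanac lunge(n: -27)
<== 2146-07-08
==> almanac stepdays(n: -16)
<== 2146-06-22
==> almanac lunge(n: -16)
<== 2145-02-22
==> unitron express(v: 65/8, u_from: lb, u_to: kg)
<== 589670081/160000000

Answer: 2145-02-22


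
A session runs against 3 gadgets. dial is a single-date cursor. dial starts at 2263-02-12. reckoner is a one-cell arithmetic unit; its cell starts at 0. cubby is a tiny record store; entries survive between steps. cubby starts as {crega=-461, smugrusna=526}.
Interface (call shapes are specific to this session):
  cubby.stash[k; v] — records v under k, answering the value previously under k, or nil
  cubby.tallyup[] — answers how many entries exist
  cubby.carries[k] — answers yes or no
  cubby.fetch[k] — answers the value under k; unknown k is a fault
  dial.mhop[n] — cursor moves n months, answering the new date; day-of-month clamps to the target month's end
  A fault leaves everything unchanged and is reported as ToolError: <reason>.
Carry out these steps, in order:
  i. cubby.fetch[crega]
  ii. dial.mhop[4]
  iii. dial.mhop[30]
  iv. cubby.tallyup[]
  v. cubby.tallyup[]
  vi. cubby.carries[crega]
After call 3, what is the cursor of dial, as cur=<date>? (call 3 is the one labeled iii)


Answer: cur=2265-12-12

Derivation:
[in] cubby.fetch k: crega
= -461
[in] dial.mhop n: 4
= 2263-06-12
[in] dial.mhop n: 30
= 2265-12-12
[in] cubby.tallyup
= 2
[in] cubby.tallyup
= 2
[in] cubby.carries k: crega
= yes


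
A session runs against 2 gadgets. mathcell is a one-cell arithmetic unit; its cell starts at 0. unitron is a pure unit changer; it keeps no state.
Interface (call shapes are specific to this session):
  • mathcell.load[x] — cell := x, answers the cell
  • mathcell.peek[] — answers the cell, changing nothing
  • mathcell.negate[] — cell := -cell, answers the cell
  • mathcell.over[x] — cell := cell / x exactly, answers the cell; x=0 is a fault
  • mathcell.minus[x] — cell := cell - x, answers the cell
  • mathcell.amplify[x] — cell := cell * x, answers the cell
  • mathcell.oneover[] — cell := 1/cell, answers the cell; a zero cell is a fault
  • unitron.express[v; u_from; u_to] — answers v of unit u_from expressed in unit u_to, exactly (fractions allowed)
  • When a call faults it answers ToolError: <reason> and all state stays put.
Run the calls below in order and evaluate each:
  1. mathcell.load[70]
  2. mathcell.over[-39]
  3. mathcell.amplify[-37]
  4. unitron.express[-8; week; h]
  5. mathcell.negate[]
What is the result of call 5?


Answer: -2590/39

Derivation:
·→ mathcell.load(x='70')
·← 70
·→ mathcell.over(x='-39')
·← -70/39
·→ mathcell.amplify(x='-37')
·← 2590/39
·→ unitron.express(v='-8', u_from='week', u_to='h')
·← -1344
·→ mathcell.negate()
·← -2590/39


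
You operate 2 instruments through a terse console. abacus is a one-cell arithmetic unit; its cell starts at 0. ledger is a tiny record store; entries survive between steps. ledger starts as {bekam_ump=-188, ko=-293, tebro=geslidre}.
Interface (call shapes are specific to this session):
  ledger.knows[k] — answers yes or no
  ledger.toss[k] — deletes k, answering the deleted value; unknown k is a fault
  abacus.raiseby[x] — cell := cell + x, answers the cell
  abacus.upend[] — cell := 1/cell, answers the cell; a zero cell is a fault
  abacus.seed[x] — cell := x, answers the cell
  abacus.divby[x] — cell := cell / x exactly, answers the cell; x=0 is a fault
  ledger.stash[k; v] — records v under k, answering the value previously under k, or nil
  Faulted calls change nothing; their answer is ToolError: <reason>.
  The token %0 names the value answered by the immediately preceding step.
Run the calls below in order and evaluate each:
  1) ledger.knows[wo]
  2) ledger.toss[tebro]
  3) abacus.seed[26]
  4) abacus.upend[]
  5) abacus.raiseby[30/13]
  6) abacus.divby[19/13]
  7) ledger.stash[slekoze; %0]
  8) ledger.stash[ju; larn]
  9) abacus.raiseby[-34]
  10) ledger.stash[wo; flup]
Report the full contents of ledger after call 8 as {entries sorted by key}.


# ledger.knows(wo) == no
# ledger.toss(tebro) == geslidre
# abacus.seed(26) == 26
# abacus.upend() == 1/26
# abacus.raiseby(30/13) == 61/26
# abacus.divby(19/13) == 61/38
# ledger.stash(slekoze, %0) == nil
# ledger.stash(ju, larn) == nil
# abacus.raiseby(-34) == -1231/38
# ledger.stash(wo, flup) == nil

Answer: {bekam_ump=-188, ju=larn, ko=-293, slekoze=61/38}


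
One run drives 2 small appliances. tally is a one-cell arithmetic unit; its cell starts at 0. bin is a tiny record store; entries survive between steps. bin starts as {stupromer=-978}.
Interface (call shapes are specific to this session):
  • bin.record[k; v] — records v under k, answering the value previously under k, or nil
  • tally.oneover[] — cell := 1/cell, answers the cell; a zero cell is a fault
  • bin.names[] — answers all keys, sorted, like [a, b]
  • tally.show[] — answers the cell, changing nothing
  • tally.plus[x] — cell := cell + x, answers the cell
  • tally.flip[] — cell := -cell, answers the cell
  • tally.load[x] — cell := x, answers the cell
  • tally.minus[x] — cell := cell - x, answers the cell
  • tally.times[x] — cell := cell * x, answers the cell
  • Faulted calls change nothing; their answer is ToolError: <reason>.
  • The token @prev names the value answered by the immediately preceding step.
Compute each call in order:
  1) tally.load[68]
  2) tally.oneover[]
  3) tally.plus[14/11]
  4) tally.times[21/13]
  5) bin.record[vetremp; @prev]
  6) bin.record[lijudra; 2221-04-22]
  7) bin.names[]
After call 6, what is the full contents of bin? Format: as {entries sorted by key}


% tally.load 68
[out] 68
% tally.oneover
[out] 1/68
% tally.plus 14/11
[out] 963/748
% tally.times 21/13
[out] 20223/9724
% bin.record vetremp @prev
[out] nil
% bin.record lijudra 2221-04-22
[out] nil
% bin.names
[out] [lijudra, stupromer, vetremp]

Answer: {lijudra=2221-04-22, stupromer=-978, vetremp=20223/9724}


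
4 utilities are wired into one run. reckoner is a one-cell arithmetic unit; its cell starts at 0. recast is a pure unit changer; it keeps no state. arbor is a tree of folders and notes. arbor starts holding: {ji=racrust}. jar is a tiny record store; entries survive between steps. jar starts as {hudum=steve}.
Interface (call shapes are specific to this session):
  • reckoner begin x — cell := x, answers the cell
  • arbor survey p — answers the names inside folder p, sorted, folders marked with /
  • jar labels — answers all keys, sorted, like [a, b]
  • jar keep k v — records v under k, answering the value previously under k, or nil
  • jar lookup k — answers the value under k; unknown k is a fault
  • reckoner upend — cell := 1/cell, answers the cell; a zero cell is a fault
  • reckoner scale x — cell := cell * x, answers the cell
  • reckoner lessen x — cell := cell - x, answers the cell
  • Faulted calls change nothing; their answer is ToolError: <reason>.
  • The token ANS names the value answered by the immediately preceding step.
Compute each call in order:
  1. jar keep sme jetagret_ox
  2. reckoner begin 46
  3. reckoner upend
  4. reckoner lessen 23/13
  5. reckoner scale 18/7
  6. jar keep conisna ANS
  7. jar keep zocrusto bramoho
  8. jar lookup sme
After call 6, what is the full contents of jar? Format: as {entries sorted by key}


Next I call jar keep(k=sme, v=jetagret_ox), and get nil.
Using reckoner begin(x=46), — result: 46.
I run reckoner upend, which returns 1/46.
I call reckoner lessen(x=23/13), which returns -1045/598.
Using reckoner scale(x=18/7), giving -9405/2093.
Now I run jar keep(k=conisna, v=ANS), which returns nil.
Using jar keep(k=zocrusto, v=bramoho), giving nil.
Now I run jar lookup(k=sme), and see jetagret_ox.

Answer: {conisna=-9405/2093, hudum=steve, sme=jetagret_ox}


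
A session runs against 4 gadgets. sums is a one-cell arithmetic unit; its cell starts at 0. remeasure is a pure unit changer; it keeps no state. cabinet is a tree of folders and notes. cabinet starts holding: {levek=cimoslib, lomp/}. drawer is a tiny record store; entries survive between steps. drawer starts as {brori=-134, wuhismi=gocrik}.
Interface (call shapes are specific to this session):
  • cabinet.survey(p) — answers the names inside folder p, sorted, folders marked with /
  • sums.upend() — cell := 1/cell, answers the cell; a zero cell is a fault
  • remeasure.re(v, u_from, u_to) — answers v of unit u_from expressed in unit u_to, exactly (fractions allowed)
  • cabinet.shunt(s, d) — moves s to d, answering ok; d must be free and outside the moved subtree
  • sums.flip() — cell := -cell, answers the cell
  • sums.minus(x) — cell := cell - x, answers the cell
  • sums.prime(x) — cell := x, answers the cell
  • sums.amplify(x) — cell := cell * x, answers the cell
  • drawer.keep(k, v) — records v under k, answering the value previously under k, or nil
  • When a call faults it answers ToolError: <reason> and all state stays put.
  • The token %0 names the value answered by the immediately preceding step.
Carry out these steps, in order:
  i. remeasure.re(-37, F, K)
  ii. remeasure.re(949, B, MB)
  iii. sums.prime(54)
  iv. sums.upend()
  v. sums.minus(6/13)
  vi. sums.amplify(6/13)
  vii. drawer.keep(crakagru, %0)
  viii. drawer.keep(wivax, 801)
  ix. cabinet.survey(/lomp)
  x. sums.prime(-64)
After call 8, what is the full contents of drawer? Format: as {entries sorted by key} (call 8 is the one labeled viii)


% re(-37, F, K) == 14089/60
% re(949, B, MB) == 949/1000000
% prime(54) == 54
% upend() == 1/54
% minus(6/13) == -311/702
% amplify(6/13) == -311/1521
% keep(crakagru, %0) == nil
% keep(wivax, 801) == nil
% survey(/lomp) == []
% prime(-64) == -64

Answer: {brori=-134, crakagru=-311/1521, wivax=801, wuhismi=gocrik}


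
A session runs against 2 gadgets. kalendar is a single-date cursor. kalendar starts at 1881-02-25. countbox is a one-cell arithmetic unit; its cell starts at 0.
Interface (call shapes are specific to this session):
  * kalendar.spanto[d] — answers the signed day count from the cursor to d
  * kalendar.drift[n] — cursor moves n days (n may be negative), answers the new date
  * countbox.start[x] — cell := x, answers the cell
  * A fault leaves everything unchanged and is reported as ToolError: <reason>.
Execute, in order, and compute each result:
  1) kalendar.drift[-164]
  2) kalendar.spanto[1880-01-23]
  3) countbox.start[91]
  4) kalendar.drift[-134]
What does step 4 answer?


Answer: 1880-05-03

Derivation:
% drift -164
[out] 1880-09-14
% spanto 1880-01-23
[out] -235
% start 91
[out] 91
% drift -134
[out] 1880-05-03


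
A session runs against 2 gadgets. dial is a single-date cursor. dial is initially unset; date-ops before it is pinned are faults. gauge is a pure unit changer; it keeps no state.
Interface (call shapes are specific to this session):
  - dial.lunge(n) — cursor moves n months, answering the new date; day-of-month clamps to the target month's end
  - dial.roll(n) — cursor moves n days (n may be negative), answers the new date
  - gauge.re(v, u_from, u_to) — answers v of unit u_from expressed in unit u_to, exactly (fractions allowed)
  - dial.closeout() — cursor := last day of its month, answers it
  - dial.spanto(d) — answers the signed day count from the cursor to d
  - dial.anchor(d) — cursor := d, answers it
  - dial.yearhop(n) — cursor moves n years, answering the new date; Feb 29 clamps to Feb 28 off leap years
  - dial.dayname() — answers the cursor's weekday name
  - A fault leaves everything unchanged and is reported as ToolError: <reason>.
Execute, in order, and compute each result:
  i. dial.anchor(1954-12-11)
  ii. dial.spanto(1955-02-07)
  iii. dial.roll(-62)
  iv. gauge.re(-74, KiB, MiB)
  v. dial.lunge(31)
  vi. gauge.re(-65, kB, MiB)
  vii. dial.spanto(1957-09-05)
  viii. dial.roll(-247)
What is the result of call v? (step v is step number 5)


Step: dial.anchor[d=1954-12-11]
Result: 1954-12-11
Step: dial.spanto[d=1955-02-07]
Result: 58
Step: dial.roll[n=-62]
Result: 1954-10-10
Step: gauge.re[v=-74; u_from=KiB; u_to=MiB]
Result: -37/512
Step: dial.lunge[n=31]
Result: 1957-05-10
Step: gauge.re[v=-65; u_from=kB; u_to=MiB]
Result: -8125/131072
Step: dial.spanto[d=1957-09-05]
Result: 118
Step: dial.roll[n=-247]
Result: 1956-09-05

Answer: 1957-05-10


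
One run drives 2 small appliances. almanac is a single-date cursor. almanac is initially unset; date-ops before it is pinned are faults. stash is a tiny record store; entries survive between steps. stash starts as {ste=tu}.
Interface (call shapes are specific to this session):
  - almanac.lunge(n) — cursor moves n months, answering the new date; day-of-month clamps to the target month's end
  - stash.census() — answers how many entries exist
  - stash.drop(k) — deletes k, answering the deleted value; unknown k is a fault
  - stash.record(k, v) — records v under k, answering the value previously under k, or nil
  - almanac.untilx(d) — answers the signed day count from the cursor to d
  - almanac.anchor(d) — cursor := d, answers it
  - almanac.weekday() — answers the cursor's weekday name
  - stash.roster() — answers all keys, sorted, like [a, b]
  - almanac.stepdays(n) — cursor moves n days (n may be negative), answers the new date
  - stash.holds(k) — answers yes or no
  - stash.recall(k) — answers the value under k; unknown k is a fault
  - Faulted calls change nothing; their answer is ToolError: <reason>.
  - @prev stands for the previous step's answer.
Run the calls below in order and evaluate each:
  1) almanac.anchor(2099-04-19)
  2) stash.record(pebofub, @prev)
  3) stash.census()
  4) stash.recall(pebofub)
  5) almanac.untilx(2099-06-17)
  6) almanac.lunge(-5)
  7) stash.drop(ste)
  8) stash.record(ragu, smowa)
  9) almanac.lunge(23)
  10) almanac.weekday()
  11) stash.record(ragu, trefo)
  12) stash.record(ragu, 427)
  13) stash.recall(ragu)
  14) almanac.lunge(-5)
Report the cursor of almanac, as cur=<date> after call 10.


Answer: cur=2100-10-19

Derivation:
$ anchor d→2099-04-19
= 2099-04-19
$ record k→pebofub v→@prev
= nil
$ census
= 2
$ recall k→pebofub
= 2099-04-19
$ untilx d→2099-06-17
= 59
$ lunge n→-5
= 2098-11-19
$ drop k→ste
= tu
$ record k→ragu v→smowa
= nil
$ lunge n→23
= 2100-10-19
$ weekday
= Tuesday
$ record k→ragu v→trefo
= smowa
$ record k→ragu v→427
= trefo
$ recall k→ragu
= 427
$ lunge n→-5
= 2100-05-19


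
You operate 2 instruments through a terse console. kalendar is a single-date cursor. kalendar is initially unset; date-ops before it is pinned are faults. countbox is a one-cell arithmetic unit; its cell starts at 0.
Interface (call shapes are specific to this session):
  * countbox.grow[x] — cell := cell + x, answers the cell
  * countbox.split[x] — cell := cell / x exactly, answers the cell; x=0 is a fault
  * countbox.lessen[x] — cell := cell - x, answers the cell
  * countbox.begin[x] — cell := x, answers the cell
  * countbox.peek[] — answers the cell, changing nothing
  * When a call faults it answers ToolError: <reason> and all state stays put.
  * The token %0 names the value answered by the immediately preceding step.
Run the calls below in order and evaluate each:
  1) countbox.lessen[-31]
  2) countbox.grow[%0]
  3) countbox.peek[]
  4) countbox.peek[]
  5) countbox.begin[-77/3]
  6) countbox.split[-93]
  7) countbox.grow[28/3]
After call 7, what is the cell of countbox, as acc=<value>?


$ countbox.lessen -31
  31
$ countbox.grow %0
  62
$ countbox.peek
  62
$ countbox.peek
  62
$ countbox.begin -77/3
  -77/3
$ countbox.split -93
  77/279
$ countbox.grow 28/3
  2681/279

Answer: acc=2681/279


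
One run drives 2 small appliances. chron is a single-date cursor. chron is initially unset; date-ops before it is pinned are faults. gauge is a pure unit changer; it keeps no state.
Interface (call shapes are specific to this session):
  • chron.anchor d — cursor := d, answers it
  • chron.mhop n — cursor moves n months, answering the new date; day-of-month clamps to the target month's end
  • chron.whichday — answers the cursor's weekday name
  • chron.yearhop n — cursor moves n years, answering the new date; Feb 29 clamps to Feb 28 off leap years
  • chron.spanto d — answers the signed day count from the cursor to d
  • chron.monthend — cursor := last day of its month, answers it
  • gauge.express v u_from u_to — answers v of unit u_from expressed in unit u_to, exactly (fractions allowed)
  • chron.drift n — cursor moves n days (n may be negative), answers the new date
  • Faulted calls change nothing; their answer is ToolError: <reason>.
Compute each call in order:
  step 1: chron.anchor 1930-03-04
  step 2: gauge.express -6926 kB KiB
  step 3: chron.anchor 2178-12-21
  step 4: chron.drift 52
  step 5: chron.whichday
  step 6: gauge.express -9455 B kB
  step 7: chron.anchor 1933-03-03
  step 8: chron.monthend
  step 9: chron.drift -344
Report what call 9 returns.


Answer: 1932-04-21

Derivation:
Calling anchor(d→1930-03-04), and observe 1930-03-04.
I invoke express(v→-6926, u_from→kB, u_to→KiB), giving -432875/64.
I try anchor(d→2178-12-21), and see 2178-12-21.
I invoke drift(n→52), — result: 2179-02-11.
Calling whichday(), and see Thursday.
I try express(v→-9455, u_from→B, u_to→kB), and observe -1891/200.
Now I run anchor(d→1933-03-03), — result: 1933-03-03.
Next I call monthend(), and observe 1933-03-31.
Now I run drift(n→-344), yielding 1932-04-21.


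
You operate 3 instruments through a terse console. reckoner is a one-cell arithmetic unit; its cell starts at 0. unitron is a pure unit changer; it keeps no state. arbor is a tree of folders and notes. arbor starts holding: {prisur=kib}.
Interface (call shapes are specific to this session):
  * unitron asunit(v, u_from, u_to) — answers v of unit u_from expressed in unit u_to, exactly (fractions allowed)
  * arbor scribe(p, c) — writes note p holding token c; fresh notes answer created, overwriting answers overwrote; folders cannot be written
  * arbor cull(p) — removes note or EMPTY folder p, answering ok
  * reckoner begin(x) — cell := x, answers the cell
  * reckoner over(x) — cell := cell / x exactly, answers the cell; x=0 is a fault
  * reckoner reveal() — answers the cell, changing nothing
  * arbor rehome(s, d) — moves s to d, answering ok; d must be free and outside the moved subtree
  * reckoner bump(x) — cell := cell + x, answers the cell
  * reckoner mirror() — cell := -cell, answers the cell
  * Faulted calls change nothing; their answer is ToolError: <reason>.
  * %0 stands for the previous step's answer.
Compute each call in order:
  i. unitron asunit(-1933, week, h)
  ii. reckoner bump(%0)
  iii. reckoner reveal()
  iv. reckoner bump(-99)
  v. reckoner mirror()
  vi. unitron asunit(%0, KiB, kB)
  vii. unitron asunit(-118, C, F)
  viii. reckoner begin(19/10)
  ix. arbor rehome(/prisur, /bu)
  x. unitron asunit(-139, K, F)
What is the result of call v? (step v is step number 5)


-> unitron asunit(v='-1933', u_from='week', u_to='h')
<- -324744
-> reckoner bump(x='%0')
<- -324744
-> reckoner reveal()
<- -324744
-> reckoner bump(x='-99')
<- -324843
-> reckoner mirror()
<- 324843
-> unitron asunit(v='%0', u_from='KiB', u_to='kB')
<- 41579904/125
-> unitron asunit(v='-118', u_from='C', u_to='F')
<- -902/5
-> reckoner begin(x='19/10')
<- 19/10
-> arbor rehome(s='/prisur', d='/bu')
<- ok
-> unitron asunit(v='-139', u_from='K', u_to='F')
<- -70987/100

Answer: 324843


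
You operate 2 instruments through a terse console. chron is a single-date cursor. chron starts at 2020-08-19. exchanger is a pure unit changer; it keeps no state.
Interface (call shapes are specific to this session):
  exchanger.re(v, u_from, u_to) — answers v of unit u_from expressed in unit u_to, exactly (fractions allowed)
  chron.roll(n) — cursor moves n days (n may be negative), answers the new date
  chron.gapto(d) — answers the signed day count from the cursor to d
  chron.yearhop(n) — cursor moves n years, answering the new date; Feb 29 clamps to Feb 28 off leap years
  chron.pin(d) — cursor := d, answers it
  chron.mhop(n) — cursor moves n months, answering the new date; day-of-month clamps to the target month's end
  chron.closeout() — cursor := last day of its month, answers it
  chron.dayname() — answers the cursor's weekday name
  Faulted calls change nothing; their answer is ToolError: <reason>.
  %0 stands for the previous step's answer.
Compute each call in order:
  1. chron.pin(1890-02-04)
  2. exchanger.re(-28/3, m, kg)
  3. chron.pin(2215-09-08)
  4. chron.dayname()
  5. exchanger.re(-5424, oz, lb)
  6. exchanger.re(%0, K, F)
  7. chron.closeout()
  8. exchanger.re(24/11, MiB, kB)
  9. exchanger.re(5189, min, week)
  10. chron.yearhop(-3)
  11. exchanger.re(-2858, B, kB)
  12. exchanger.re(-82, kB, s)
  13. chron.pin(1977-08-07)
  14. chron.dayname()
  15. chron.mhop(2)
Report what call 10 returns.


Answer: 2212-09-30

Derivation:
-- 1. chron.pin(d: 1890-02-04) -> 1890-02-04
-- 2. exchanger.re(v: -28/3, u_from: m, u_to: kg) -> ToolError: incompatible units
-- 3. chron.pin(d: 2215-09-08) -> 2215-09-08
-- 4. chron.dayname() -> Friday
-- 5. exchanger.re(v: -5424, u_from: oz, u_to: lb) -> -339
-- 6. exchanger.re(v: %0, u_from: K, u_to: F) -> -106987/100
-- 7. chron.closeout() -> 2215-09-30
-- 8. exchanger.re(v: 24/11, u_from: MiB, u_to: kB) -> 3145728/1375
-- 9. exchanger.re(v: 5189, u_from: min, u_to: week) -> 5189/10080
-- 10. chron.yearhop(n: -3) -> 2212-09-30
-- 11. exchanger.re(v: -2858, u_from: B, u_to: kB) -> -1429/500
-- 12. exchanger.re(v: -82, u_from: kB, u_to: s) -> ToolError: incompatible units
-- 13. chron.pin(d: 1977-08-07) -> 1977-08-07
-- 14. chron.dayname() -> Sunday
-- 15. chron.mhop(n: 2) -> 1977-10-07


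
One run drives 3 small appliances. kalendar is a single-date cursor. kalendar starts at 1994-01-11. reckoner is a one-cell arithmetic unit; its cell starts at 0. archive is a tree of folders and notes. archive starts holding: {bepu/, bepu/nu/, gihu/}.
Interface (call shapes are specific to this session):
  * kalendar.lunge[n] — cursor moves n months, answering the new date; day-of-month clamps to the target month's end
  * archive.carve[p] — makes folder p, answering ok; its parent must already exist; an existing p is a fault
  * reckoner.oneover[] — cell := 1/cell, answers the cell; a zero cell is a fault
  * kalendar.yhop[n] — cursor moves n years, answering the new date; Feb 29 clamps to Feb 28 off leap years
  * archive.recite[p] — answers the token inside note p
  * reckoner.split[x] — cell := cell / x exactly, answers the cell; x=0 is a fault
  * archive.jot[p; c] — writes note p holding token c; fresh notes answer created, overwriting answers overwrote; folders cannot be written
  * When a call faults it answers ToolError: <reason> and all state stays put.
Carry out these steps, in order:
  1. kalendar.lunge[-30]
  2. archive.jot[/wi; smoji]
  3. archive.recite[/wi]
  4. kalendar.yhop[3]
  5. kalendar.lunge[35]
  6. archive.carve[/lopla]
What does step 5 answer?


Answer: 1997-06-11

Derivation:
# lunge(n: -30) -> 1991-07-11
# jot(p: /wi, c: smoji) -> created
# recite(p: /wi) -> smoji
# yhop(n: 3) -> 1994-07-11
# lunge(n: 35) -> 1997-06-11
# carve(p: /lopla) -> ok


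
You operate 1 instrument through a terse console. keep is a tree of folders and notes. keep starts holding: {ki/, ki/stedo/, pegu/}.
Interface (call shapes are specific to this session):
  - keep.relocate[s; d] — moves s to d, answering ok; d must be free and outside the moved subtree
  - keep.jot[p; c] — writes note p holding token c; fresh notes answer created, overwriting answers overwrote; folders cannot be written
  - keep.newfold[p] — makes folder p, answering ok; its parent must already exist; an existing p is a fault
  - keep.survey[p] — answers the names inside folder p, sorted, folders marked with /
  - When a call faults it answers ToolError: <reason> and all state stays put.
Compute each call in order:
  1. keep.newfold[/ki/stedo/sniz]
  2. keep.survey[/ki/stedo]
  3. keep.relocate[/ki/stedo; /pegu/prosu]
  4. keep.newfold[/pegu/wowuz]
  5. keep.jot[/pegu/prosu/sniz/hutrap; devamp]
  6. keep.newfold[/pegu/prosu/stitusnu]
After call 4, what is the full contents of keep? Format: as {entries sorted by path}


Answer: {ki/, pegu/, pegu/prosu/, pegu/prosu/sniz/, pegu/wowuz/}

Derivation:
> keep.newfold p='/ki/stedo/sniz'
  ok
> keep.survey p='/ki/stedo'
  [sniz/]
> keep.relocate s='/ki/stedo' d='/pegu/prosu'
  ok
> keep.newfold p='/pegu/wowuz'
  ok
> keep.jot p='/pegu/prosu/sniz/hutrap' c='devamp'
  created
> keep.newfold p='/pegu/prosu/stitusnu'
  ok


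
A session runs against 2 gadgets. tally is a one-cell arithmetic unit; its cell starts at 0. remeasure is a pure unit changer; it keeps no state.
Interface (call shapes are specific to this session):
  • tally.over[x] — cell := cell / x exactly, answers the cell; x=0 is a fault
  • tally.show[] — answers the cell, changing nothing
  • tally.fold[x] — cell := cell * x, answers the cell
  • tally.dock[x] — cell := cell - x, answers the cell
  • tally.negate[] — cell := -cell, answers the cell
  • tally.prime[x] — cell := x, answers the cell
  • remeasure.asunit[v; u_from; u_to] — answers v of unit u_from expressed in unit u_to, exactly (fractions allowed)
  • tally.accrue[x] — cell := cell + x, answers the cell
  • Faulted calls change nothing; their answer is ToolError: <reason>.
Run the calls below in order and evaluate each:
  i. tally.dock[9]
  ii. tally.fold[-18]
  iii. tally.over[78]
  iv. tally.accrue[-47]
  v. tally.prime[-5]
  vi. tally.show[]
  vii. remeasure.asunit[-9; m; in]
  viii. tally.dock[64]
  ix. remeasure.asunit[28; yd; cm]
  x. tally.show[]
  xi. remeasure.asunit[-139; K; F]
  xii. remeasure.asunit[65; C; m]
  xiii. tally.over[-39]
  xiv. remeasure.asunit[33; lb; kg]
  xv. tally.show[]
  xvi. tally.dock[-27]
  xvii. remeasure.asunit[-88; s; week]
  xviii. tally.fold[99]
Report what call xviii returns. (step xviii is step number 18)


Answer: 37026/13

Derivation:
→ tally.dock(x: 9)
← -9
→ tally.fold(x: -18)
← 162
→ tally.over(x: 78)
← 27/13
→ tally.accrue(x: -47)
← -584/13
→ tally.prime(x: -5)
← -5
→ tally.show()
← -5
→ remeasure.asunit(v: -9, u_from: m, u_to: in)
← -45000/127
→ tally.dock(x: 64)
← -69
→ remeasure.asunit(v: 28, u_from: yd, u_to: cm)
← 64008/25
→ tally.show()
← -69
→ remeasure.asunit(v: -139, u_from: K, u_to: F)
← -70987/100
→ remeasure.asunit(v: 65, u_from: C, u_to: m)
← ToolError: incompatible units
→ tally.over(x: -39)
← 23/13
→ remeasure.asunit(v: 33, u_from: lb, u_to: kg)
← 1496854821/100000000
→ tally.show()
← 23/13
→ tally.dock(x: -27)
← 374/13
→ remeasure.asunit(v: -88, u_from: s, u_to: week)
← -11/75600
→ tally.fold(x: 99)
← 37026/13


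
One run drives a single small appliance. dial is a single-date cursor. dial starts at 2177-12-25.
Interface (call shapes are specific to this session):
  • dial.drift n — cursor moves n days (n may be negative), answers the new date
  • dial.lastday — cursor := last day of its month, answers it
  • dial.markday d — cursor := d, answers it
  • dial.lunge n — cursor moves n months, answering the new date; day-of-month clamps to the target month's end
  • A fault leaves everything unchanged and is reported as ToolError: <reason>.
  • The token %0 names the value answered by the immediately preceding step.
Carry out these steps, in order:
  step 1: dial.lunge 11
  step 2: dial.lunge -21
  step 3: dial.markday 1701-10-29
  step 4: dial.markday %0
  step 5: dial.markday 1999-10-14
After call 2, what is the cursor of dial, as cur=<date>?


~$ dial.lunge n→11
[out] 2178-11-25
~$ dial.lunge n→-21
[out] 2177-02-25
~$ dial.markday d→1701-10-29
[out] 1701-10-29
~$ dial.markday d→%0
[out] 1701-10-29
~$ dial.markday d→1999-10-14
[out] 1999-10-14

Answer: cur=2177-02-25


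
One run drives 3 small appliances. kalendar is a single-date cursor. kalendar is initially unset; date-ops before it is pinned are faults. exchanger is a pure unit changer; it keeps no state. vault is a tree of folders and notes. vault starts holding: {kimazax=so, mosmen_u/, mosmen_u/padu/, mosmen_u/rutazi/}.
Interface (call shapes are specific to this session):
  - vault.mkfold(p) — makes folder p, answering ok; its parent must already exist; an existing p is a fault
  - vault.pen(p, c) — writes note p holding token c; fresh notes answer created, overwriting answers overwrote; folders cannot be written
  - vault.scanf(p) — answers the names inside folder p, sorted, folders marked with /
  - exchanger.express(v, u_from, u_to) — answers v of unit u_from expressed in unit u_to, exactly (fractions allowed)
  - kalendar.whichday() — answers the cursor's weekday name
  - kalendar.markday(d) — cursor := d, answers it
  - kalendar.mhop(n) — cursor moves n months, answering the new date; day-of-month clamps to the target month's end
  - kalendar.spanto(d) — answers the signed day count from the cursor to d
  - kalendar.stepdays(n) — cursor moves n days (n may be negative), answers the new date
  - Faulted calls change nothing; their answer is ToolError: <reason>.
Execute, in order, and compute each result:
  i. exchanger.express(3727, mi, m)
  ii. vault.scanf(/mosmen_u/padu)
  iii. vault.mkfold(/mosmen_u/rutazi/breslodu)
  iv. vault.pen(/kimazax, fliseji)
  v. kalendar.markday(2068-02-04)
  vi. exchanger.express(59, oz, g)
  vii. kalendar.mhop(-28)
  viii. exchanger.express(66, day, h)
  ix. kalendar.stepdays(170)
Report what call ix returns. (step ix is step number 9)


% exchanger.express(3727, mi, m) : 749753136/125
% vault.scanf(/mosmen_u/padu) : []
% vault.mkfold(/mosmen_u/rutazi/breslodu) : ok
% vault.pen(/kimazax, fliseji) : overwrote
% kalendar.markday(2068-02-04) : 2068-02-04
% exchanger.express(59, oz, g) : 2676194983/1600000
% kalendar.mhop(-28) : 2065-10-04
% exchanger.express(66, day, h) : 1584
% kalendar.stepdays(170) : 2066-03-23

Answer: 2066-03-23
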